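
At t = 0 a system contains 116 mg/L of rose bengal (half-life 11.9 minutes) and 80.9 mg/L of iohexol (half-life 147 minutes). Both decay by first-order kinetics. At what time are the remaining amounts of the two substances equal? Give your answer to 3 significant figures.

6.73 minutes

Set 116·(1/2)^(t/11.9) = 80.9·(1/2)^(t/147).
Taking log₂: log₂(116/80.9) = t·(1/11.9 − 1/147).
log₂(1.4339) = 0.51991; 1/11.9 − 1/147 = 0.077231.
t = 0.51991 / 0.077231 ≈ 6.7319 minutes.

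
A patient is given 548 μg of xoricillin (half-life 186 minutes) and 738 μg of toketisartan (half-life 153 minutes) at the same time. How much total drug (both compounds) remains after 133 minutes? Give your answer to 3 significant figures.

738 μg

xoricillin: 548 × (1/2)^(133/186) = 548 × (1/2)^0.71505 ≈ 333.83 μg.
toketisartan: 738 × (1/2)^(133/153) = 738 × (1/2)^0.86928 ≈ 404 μg.
Total = 333.83 + 404 ≈ 737.83 μg.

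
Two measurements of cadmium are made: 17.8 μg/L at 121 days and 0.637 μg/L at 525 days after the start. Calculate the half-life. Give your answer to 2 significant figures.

84 days

Over Δt = 525 − 121 = 404 days, the level fell by a factor of 17.8/0.637 ≈ 27.943.
n = log₂(27.943) ≈ 4.8044 half-lives, so t½ = 404/4.8044 ≈ 84.089 days.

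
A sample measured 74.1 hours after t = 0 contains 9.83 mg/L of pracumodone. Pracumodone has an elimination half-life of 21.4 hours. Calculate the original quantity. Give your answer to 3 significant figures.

108 mg/L

Number of half-lives elapsed: n = 74.1/21.4 ≈ 3.4626.
A₀ = A × 2^n = 9.83 × 2^3.4626 = 9.83 × 11.024 ≈ 108.37 mg/L.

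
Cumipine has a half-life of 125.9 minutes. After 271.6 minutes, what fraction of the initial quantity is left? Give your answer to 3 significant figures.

n = 271.6/125.9 ≈ 2.1573 half-lives.
Fraction remaining = (1/2)^2.1573 ≈ 0.22418.

0.224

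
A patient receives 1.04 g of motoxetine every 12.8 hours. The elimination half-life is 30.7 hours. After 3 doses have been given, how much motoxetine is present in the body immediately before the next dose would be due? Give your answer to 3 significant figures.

1.80 g

The 3 doses were given 38.4, 25.6, 12.8 hours ago.
Total = 1.04·(1/2)^(38.4/30.7) + 1.04·(1/2)^(25.6/30.7) + 1.04·(1/2)^(12.8/30.7)
      = 0.43702 + 0.58346 + 0.77897 ≈ 1.7995 g.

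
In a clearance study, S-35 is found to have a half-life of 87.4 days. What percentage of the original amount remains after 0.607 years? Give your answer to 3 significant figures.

17.3%

0.607 years = 221.555 days.
n = 221.555/87.4 ≈ 2.535 half-lives.
Fraction remaining = (1/2)^2.535 ≈ 0.17255, i.e. 17.255%.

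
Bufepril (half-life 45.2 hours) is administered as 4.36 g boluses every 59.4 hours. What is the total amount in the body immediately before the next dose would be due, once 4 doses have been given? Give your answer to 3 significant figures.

The 4 doses were given 237.6, 178.2, 118.8, 59.4 hours ago.
Total = 4.36·(1/2)^(237.6/45.2) + 4.36·(1/2)^(178.2/45.2) + 4.36·(1/2)^(118.8/45.2) + 4.36·(1/2)^(59.4/45.2)
      = 0.11405 + 0.28358 + 0.70515 + 1.7534 ≈ 2.8562 g.

2.86 g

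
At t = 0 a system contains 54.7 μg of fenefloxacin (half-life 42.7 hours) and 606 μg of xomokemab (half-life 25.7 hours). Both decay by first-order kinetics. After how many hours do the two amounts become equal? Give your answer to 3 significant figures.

Set 54.7·(1/2)^(t/42.7) = 606·(1/2)^(t/25.7).
Taking log₂: log₂(54.7/606) = t·(1/42.7 − 1/25.7).
log₂(0.090264) = -3.4697; 1/42.7 − 1/25.7 = -0.015491.
t = -3.4697 / -0.015491 ≈ 223.98 hours.

224 hours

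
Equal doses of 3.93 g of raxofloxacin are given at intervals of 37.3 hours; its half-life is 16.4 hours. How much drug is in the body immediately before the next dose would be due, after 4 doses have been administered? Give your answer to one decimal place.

1.0 g

The 4 doses were given 149.2, 111.9, 74.6, 37.3 hours ago.
Total = 3.93·(1/2)^(149.2/16.4) + 3.93·(1/2)^(111.9/16.4) + 3.93·(1/2)^(74.6/16.4) + 3.93·(1/2)^(37.3/16.4)
      = 0.0071739 + 0.034707 + 0.16791 + 0.81233 ≈ 1.0221 g.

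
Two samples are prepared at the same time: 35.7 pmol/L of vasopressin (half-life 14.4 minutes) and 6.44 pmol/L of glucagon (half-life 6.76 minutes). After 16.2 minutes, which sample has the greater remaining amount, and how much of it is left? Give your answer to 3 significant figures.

vasopressin, 16.4 pmol/L

vasopressin: 35.7 × (1/2)^1.125 ≈ 16.369 pmol/L.
glucagon: 6.44 × (1/2)^2.3964 ≈ 1.2232 pmol/L.
Vasopressin has more remaining, at ≈ 16.369 pmol/L.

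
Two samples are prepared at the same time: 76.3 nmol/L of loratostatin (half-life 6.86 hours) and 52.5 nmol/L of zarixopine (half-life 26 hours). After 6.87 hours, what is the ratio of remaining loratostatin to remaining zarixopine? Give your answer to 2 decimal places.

loratostatin: 76.3 × (1/2)^(6.87/6.86) = 76.3 × (1/2)^1.0015 ≈ 38.111 nmol/L.
zarixopine: 52.5 × (1/2)^(6.87/26) = 52.5 × (1/2)^0.26423 ≈ 43.714 nmol/L.
Ratio ≈ 38.111 / 43.714 ≈ 0.87184.

0.87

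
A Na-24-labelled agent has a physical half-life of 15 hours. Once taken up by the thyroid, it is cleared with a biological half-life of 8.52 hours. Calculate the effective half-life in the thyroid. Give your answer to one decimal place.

5.4 hours

1/t_eff = 1/t_phys + 1/t_biol = 1/15 + 1/8.52 = 0.18404 per hour.
t_eff = 15 × 8.52 / (15 + 8.52) ≈ 5.4337 hours.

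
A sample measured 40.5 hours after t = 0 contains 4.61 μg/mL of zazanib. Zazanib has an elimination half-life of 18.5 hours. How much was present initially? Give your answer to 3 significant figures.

21.0 μg/mL

Number of half-lives elapsed: n = 40.5/18.5 ≈ 2.1892.
A₀ = A × 2^n = 4.61 × 2^2.1892 = 4.61 × 4.5605 ≈ 21.024 μg/mL.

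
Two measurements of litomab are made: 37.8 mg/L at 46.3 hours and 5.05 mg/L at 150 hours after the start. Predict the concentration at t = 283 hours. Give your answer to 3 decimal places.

Over Δt = 150 − 46.3 = 103.7 hours, the level fell by a factor of 37.8/5.05 ≈ 7.4851.
n = log₂(7.4851) ≈ 2.904 half-lives, so t½ = 103.7/2.904 ≈ 35.709 hours.
From t = 150 to t = 283: 5.05 × (1/2)^((283−150)/35.709) ≈ 0.38202 mg/L.

0.382 mg/L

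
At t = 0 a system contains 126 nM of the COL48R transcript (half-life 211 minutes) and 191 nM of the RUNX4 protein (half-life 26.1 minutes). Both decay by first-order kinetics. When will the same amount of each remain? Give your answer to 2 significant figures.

18 minutes

Set 126·(1/2)^(t/211) = 191·(1/2)^(t/26.1).
Taking log₂: log₂(126/191) = t·(1/211 − 1/26.1).
log₂(0.65969) = -0.60015; 1/211 − 1/26.1 = -0.033575.
t = -0.60015 / -0.033575 ≈ 17.875 minutes.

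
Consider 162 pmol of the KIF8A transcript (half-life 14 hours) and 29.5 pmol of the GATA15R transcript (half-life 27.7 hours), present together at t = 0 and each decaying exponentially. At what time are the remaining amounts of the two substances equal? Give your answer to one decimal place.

Set 162·(1/2)^(t/14) = 29.5·(1/2)^(t/27.7).
Taking log₂: log₂(162/29.5) = t·(1/14 − 1/27.7).
log₂(5.4915) = 2.4572; 1/14 − 1/27.7 = 0.035327.
t = 2.4572 / 0.035327 ≈ 69.555 hours.

69.6 hours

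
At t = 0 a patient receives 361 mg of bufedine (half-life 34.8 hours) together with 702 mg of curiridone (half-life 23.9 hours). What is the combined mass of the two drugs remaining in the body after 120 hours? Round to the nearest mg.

55 mg

bufedine: 361 × (1/2)^(120/34.8) = 361 × (1/2)^3.4483 ≈ 33.073 mg.
curiridone: 702 × (1/2)^(120/23.9) = 702 × (1/2)^5.0209 ≈ 21.622 mg.
Total = 33.073 + 21.622 ≈ 54.695 mg.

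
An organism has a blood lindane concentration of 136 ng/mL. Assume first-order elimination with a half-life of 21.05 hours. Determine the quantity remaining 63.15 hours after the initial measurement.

17 ng/mL

Elapsed time is 3 half-lives (63.15/21.05).
Each half-life halves the amount: 136 × (1/2)^3 = 136/8 = 17 ng/mL.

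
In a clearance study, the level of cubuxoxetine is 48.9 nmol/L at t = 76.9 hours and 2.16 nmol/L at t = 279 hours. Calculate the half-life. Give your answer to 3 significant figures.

44.9 hours

Over Δt = 279 − 76.9 = 202.1 hours, the level fell by a factor of 48.9/2.16 ≈ 22.639.
n = log₂(22.639) ≈ 4.5007 half-lives, so t½ = 202.1/4.5007 ≈ 44.904 hours.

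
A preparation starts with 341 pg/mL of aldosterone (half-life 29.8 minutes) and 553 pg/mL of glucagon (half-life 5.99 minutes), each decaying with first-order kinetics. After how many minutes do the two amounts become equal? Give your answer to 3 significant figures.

5.23 minutes

Set 341·(1/2)^(t/29.8) = 553·(1/2)^(t/5.99).
Taking log₂: log₂(341/553) = t·(1/29.8 − 1/5.99).
log₂(0.61664) = -0.69751; 1/29.8 − 1/5.99 = -0.13339.
t = -0.69751 / -0.13339 ≈ 5.2292 minutes.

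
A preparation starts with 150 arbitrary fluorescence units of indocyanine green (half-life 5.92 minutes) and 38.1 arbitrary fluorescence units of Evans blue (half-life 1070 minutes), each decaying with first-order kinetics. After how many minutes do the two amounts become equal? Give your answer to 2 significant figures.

12 minutes

Set 150·(1/2)^(t/5.92) = 38.1·(1/2)^(t/1070).
Taking log₂: log₂(150/38.1) = t·(1/5.92 − 1/1070).
log₂(3.937) = 1.9771; 1/5.92 − 1/1070 = 0.16798.
t = 1.9771 / 0.16798 ≈ 11.77 minutes.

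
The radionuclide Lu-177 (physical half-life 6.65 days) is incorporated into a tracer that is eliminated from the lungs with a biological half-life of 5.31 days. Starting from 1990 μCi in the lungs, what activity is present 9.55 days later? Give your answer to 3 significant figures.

1/t_eff = 1/t_phys + 1/t_biol = 1/6.65 + 1/5.31 = 0.3387 per day.
t_eff = 6.65 × 5.31 / (6.65 + 5.31) ≈ 2.9525 days.
Remaining = 1990 × (1/2)^(9.55/2.9525) = 1990 × (1/2)^3.2346 ≈ 211.42 μCi.

211 μCi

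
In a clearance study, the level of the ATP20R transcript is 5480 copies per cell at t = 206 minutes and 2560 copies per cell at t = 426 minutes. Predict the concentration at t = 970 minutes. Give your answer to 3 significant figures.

Over Δt = 426 − 206 = 220 minutes, the level fell by a factor of 5480/2560 ≈ 2.1406.
n = log₂(2.1406) ≈ 1.098 half-lives, so t½ = 220/1.098 ≈ 200.36 minutes.
From t = 426 to t = 970: 2560 × (1/2)^((970−426)/200.36) ≈ 389.86 copies per cell.

390 copies per cell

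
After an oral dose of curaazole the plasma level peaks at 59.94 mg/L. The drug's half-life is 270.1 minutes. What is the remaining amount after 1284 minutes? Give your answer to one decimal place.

Number of half-lives: n = 1284/270.1 ≈ 4.7538.
Remaining = 59.94 × (1/2)^4.7538 = 59.94 × 0.037065 ≈ 2.2217 mg/L.

2.2 mg/L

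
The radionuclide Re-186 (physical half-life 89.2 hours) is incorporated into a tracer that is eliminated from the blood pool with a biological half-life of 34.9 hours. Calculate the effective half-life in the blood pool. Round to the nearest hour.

1/t_eff = 1/t_phys + 1/t_biol = 1/89.2 + 1/34.9 = 0.039864 per hour.
t_eff = 89.2 × 34.9 / (89.2 + 34.9) ≈ 25.085 hours.

25 hours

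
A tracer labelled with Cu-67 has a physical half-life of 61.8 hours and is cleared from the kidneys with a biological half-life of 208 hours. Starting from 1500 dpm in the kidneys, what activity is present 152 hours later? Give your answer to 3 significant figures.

164 dpm

1/t_eff = 1/t_phys + 1/t_biol = 1/61.8 + 1/208 = 0.020989 per hour.
t_eff = 61.8 × 208 / (61.8 + 208) ≈ 47.644 hours.
Remaining = 1500 × (1/2)^(152/47.644) = 1500 × (1/2)^3.1903 ≈ 164.33 dpm.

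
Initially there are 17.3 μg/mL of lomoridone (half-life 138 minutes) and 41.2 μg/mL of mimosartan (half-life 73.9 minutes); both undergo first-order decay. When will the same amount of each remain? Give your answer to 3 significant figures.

199 minutes

Set 17.3·(1/2)^(t/138) = 41.2·(1/2)^(t/73.9).
Taking log₂: log₂(17.3/41.2) = t·(1/138 − 1/73.9).
log₂(0.4199) = -1.2519; 1/138 − 1/73.9 = -0.0062854.
t = -1.2519 / -0.0062854 ≈ 199.17 minutes.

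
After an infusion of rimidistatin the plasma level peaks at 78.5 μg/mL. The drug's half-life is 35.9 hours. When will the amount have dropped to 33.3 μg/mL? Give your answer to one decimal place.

Fraction remaining = 33.3/78.5 ≈ 0.4242.
n = log₂(78.5/33.3) = ln(2.3574)/ln 2 ≈ 1.2372 half-lives.
t = n × t½ = 1.2372 × 35.9 ≈ 44.414 hours.

44.4 hours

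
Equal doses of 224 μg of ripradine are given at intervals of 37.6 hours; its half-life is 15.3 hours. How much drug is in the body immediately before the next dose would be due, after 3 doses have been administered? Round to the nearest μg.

50 μg

The 3 doses were given 112.8, 75.2, 37.6 hours ago.
Total = 224·(1/2)^(112.8/15.3) + 224·(1/2)^(75.2/15.3) + 224·(1/2)^(37.6/15.3)
      = 1.3517 + 7.4246 + 40.781 ≈ 49.558 μg.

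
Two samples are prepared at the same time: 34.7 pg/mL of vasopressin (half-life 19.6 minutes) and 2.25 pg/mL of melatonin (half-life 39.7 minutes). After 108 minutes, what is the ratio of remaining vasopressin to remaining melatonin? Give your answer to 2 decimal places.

2.23

vasopressin: 34.7 × (1/2)^(108/19.6) = 34.7 × (1/2)^5.5102 ≈ 0.76136 pg/mL.
melatonin: 2.25 × (1/2)^(108/39.7) = 2.25 × (1/2)^2.7204 ≈ 0.3414 pg/mL.
Ratio ≈ 0.76136 / 0.3414 ≈ 2.2301.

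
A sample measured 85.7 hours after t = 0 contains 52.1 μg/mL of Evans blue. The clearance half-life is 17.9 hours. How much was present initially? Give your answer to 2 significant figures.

1400 μg/mL

Number of half-lives elapsed: n = 85.7/17.9 ≈ 4.7877.
A₀ = A × 2^n = 52.1 × 2^4.7877 = 52.1 × 27.621 ≈ 1439.1 μg/mL.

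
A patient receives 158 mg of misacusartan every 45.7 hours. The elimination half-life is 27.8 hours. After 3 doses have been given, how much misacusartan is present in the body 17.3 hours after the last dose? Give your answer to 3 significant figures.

The 3 doses were given 108.7, 63, 17.3 hours ago.
Total = 158·(1/2)^(108.7/27.8) + 158·(1/2)^(63/27.8) + 158·(1/2)^(17.3/27.8)
      = 10.51 + 32.845 + 102.64 ≈ 146 mg.

146 mg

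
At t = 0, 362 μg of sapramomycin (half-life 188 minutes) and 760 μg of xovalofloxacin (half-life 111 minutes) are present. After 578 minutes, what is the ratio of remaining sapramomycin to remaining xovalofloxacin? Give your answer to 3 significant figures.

2.09

sapramomycin: 362 × (1/2)^(578/188) = 362 × (1/2)^3.0745 ≈ 42.974 μg.
xovalofloxacin: 760 × (1/2)^(578/111) = 760 × (1/2)^5.2072 ≈ 20.573 μg.
Ratio ≈ 42.974 / 20.573 ≈ 2.0889.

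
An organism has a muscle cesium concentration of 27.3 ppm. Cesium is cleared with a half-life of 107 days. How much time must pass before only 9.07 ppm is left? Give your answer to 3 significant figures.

Fraction remaining = 9.07/27.3 ≈ 0.33223.
n = log₂(27.3/9.07) = ln(3.0099)/ln 2 ≈ 1.5897 half-lives.
t = n × t½ = 1.5897 × 107 ≈ 170.1 days.

170 days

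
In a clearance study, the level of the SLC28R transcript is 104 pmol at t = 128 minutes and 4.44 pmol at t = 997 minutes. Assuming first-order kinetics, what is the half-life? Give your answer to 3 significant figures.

191 minutes

Over Δt = 997 − 128 = 869 minutes, the level fell by a factor of 104/4.44 ≈ 23.423.
n = log₂(23.423) ≈ 4.5499 half-lives, so t½ = 869/4.5499 ≈ 190.99 minutes.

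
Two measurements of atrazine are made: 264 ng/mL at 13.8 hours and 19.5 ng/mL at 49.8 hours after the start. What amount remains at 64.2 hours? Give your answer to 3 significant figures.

6.88 ng/mL

Over Δt = 49.8 − 13.8 = 36 hours, the level fell by a factor of 264/19.5 ≈ 13.538.
n = log₂(13.538) ≈ 3.759 half-lives, so t½ = 36/3.759 ≈ 9.577 hours.
From t = 49.8 to t = 64.2: 19.5 × (1/2)^((64.2−49.8)/9.577) ≈ 6.8771 ng/mL.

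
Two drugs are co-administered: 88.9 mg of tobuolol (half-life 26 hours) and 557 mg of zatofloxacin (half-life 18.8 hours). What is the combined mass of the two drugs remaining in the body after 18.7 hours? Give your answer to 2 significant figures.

330 mg

tobuolol: 88.9 × (1/2)^(18.7/26) = 88.9 × (1/2)^0.71923 ≈ 54 mg.
zatofloxacin: 557 × (1/2)^(18.7/18.8) = 557 × (1/2)^0.99468 ≈ 279.53 mg.
Total = 54 + 279.53 ≈ 333.53 mg.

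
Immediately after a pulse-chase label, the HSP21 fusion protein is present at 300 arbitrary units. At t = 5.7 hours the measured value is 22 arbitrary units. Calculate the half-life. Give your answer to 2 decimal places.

1.51 hours

A/A₀ = 22/300 ≈ 0.073333.
n = log₂(13.636) ≈ 3.7694 half-lives elapsed in 5.7 hours.
t½ = 5.7/3.7694 ≈ 1.5122 hours.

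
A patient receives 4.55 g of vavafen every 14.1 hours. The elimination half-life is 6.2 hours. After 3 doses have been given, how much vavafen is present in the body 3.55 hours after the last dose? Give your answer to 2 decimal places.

3.82 g

The 3 doses were given 31.75, 17.65, 3.55 hours ago.
Total = 4.55·(1/2)^(31.75/6.2) + 4.55·(1/2)^(17.65/6.2) + 4.55·(1/2)^(3.55/6.2)
      = 0.13075 + 0.63248 + 3.0595 ≈ 3.8227 g.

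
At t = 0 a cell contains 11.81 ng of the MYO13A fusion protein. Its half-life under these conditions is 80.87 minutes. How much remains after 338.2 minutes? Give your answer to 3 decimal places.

Number of half-lives: n = 338.2/80.87 ≈ 4.182.
Remaining = 11.81 × (1/2)^4.182 = 11.81 × 0.055092 ≈ 0.65063 ng.

0.651 ng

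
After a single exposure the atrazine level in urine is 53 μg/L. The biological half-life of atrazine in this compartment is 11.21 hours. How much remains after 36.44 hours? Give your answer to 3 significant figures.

Number of half-lives: n = 36.44/11.21 ≈ 3.2507.
Remaining = 53 × (1/2)^3.2507 = 53 × 0.10506 ≈ 5.5684 μg/L.

5.57 μg/L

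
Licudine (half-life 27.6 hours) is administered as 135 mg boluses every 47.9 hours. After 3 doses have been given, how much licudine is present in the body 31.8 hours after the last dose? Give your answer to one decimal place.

84.5 mg

The 3 doses were given 127.6, 79.7, 31.8 hours ago.
Total = 135·(1/2)^(127.6/27.6) + 135·(1/2)^(79.7/27.6) + 135·(1/2)^(31.8/27.6)
      = 5.4779 + 18.241 + 60.743 ≈ 84.462 mg.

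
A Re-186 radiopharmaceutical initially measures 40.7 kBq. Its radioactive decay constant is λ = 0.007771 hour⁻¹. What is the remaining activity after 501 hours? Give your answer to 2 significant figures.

t½ = ln 2 / λ = 0.69315 / 0.007771 ≈ 89.197 hours.
Number of half-lives: n = 501/89.197 ≈ 5.6168.
Remaining = 40.7 × (1/2)^5.6168 = 40.7 × 0.020379 ≈ 0.82941 kBq.

0.83 kBq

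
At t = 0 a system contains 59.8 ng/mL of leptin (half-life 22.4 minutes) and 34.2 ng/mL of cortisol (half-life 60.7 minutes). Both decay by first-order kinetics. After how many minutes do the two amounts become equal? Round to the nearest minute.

Set 59.8·(1/2)^(t/22.4) = 34.2·(1/2)^(t/60.7).
Taking log₂: log₂(59.8/34.2) = t·(1/22.4 − 1/60.7).
log₂(1.7485) = 0.80615; 1/22.4 − 1/60.7 = 0.028168.
t = 0.80615 / 0.028168 ≈ 28.619 minutes.

29 minutes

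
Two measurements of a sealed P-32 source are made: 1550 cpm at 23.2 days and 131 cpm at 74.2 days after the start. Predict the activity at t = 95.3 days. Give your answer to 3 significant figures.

Over Δt = 74.2 − 23.2 = 51 days, the level fell by a factor of 1550/131 ≈ 11.832.
n = log₂(11.832) ≈ 3.5646 half-lives, so t½ = 51/3.5646 ≈ 14.307 days.
From t = 74.2 to t = 95.3: 131 × (1/2)^((95.3−74.2)/14.307) ≈ 47.132 cpm.

47.1 cpm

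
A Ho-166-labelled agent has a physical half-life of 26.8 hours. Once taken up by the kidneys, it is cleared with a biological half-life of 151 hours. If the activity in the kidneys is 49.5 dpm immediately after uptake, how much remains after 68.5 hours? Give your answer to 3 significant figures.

6.15 dpm

1/t_eff = 1/t_phys + 1/t_biol = 1/26.8 + 1/151 = 0.043936 per hour.
t_eff = 26.8 × 151 / (26.8 + 151) ≈ 22.76 hours.
Remaining = 49.5 × (1/2)^(68.5/22.76) = 49.5 × (1/2)^3.0096 ≈ 6.1464 dpm.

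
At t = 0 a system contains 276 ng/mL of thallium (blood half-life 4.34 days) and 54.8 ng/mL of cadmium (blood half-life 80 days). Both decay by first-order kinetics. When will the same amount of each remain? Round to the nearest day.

11 days

Set 276·(1/2)^(t/4.34) = 54.8·(1/2)^(t/80).
Taking log₂: log₂(276/54.8) = t·(1/4.34 − 1/80).
log₂(5.0365) = 2.3324; 1/4.34 − 1/80 = 0.21791.
t = 2.3324 / 0.21791 ≈ 10.703 days.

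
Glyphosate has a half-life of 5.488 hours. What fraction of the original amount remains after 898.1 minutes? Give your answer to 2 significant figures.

898.1 minutes = 14.9683 hours.
n = 14.9683/5.488 ≈ 2.7275 half-lives.
Fraction remaining = (1/2)^2.7275 ≈ 0.15099.

0.15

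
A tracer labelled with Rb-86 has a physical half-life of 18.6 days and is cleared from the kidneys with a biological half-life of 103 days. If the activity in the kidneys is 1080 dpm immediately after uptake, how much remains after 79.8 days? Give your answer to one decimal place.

32.3 dpm

1/t_eff = 1/t_phys + 1/t_biol = 1/18.6 + 1/103 = 0.063472 per day.
t_eff = 18.6 × 103 / (18.6 + 103) ≈ 15.755 days.
Remaining = 1080 × (1/2)^(79.8/15.755) = 1080 × (1/2)^5.0651 ≈ 32.261 dpm.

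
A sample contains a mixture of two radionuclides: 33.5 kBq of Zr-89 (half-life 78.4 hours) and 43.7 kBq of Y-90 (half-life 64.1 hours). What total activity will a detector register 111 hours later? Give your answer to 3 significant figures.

Zr-89: 33.5 × (1/2)^(111/78.4) = 33.5 × (1/2)^1.4158 ≈ 12.556 kBq.
Y-90: 43.7 × (1/2)^(111/64.1) = 43.7 × (1/2)^1.7317 ≈ 13.158 kBq.
Total = 12.556 + 13.158 ≈ 25.714 kBq.

25.7 kBq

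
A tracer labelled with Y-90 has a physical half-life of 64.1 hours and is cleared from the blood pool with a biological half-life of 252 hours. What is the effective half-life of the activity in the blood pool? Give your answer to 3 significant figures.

1/t_eff = 1/t_phys + 1/t_biol = 1/64.1 + 1/252 = 0.019569 per hour.
t_eff = 64.1 × 252 / (64.1 + 252) ≈ 51.102 hours.

51.1 hours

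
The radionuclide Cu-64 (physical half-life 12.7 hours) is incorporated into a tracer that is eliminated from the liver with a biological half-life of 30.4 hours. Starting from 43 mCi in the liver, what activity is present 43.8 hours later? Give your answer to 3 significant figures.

1/t_eff = 1/t_phys + 1/t_biol = 1/12.7 + 1/30.4 = 0.11163 per hour.
t_eff = 12.7 × 30.4 / (12.7 + 30.4) ≈ 8.9578 hours.
Remaining = 43 × (1/2)^(43.8/8.9578) = 43 × (1/2)^4.8896 ≈ 1.4506 mCi.

1.45 mCi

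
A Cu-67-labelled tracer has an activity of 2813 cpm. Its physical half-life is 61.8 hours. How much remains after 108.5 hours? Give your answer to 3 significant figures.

Number of half-lives: n = 108.5/61.8 ≈ 1.7557.
Remaining = 2813 × (1/2)^1.7557 = 2813 × 0.29614 ≈ 833.03 cpm.

833 cpm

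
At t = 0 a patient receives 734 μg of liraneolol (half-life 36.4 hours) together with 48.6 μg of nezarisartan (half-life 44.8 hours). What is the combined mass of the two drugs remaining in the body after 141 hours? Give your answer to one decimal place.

liraneolol: 734 × (1/2)^(141/36.4) = 734 × (1/2)^3.8736 ≈ 50.075 μg.
nezarisartan: 48.6 × (1/2)^(141/44.8) = 48.6 × (1/2)^3.1473 ≈ 5.4853 μg.
Total = 50.075 + 5.4853 ≈ 55.56 μg.

55.6 μg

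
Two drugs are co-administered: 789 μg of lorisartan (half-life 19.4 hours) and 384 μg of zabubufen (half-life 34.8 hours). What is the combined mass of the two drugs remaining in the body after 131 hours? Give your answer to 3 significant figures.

lorisartan: 789 × (1/2)^(131/19.4) = 789 × (1/2)^6.7526 ≈ 7.3173 μg.
zabubufen: 384 × (1/2)^(131/34.8) = 384 × (1/2)^3.7644 ≈ 28.258 μg.
Total = 7.3173 + 28.258 ≈ 35.575 μg.

35.6 μg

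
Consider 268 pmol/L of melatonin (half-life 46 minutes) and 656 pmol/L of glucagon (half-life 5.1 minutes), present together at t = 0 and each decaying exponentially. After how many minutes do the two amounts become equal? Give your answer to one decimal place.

Set 268·(1/2)^(t/46) = 656·(1/2)^(t/5.1).
Taking log₂: log₂(268/656) = t·(1/46 − 1/5.1).
log₂(0.40854) = -1.2915; 1/46 − 1/5.1 = -0.17434.
t = -1.2915 / -0.17434 ≈ 7.4078 minutes.

7.4 minutes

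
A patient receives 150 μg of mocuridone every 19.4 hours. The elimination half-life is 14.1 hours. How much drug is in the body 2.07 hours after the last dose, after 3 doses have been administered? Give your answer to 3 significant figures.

The 3 doses were given 40.87, 21.47, 2.07 hours ago.
Total = 150·(1/2)^(40.87/14.1) + 150·(1/2)^(21.47/14.1) + 150·(1/2)^(2.07/14.1)
      = 20.116 + 52.205 + 135.49 ≈ 207.81 μg.

208 μg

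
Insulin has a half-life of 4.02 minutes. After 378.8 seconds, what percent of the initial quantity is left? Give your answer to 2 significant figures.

378.8 seconds = 6.31333 minutes.
n = 6.31333/4.02 ≈ 1.5705 half-lives.
Fraction remaining = (1/2)^1.5705 ≈ 0.3367, i.e. 33.67%.

34%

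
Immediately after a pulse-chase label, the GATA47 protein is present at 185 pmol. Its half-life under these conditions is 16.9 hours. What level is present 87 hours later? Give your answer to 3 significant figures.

5.22 pmol

Number of half-lives: n = 87/16.9 ≈ 5.1479.
Remaining = 185 × (1/2)^5.1479 = 185 × 0.028205 ≈ 5.2178 pmol.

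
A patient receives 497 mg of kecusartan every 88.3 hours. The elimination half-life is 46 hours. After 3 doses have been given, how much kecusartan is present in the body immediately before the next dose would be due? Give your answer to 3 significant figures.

The 3 doses were given 264.9, 176.6, 88.3 hours ago.
Total = 497·(1/2)^(264.9/46) + 497·(1/2)^(176.6/46) + 497·(1/2)^(88.3/46)
      = 9.1794 + 34.727 + 131.37 ≈ 175.28 mg.

175 mg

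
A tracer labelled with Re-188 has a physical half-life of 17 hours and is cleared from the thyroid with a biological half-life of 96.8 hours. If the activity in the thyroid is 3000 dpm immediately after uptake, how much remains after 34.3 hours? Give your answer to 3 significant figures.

1/t_eff = 1/t_phys + 1/t_biol = 1/17 + 1/96.8 = 0.069154 per hour.
t_eff = 17 × 96.8 / (17 + 96.8) ≈ 14.46 hours.
Remaining = 3000 × (1/2)^(34.3/14.46) = 3000 × (1/2)^2.372 ≈ 579.54 dpm.

580 dpm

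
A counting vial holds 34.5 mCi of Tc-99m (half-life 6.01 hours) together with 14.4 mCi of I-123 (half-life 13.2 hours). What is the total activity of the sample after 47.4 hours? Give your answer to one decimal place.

Tc-99m: 34.5 × (1/2)^(47.4/6.01) = 34.5 × (1/2)^7.8869 ≈ 0.14576 mCi.
I-123: 14.4 × (1/2)^(47.4/13.2) = 14.4 × (1/2)^3.5909 ≈ 1.1951 mCi.
Total = 0.14576 + 1.1951 ≈ 1.3408 mCi.

1.3 mCi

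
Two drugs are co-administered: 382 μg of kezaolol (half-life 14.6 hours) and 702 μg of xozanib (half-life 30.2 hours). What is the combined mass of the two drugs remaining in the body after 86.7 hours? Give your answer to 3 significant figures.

102 μg

kezaolol: 382 × (1/2)^(86.7/14.6) = 382 × (1/2)^5.9384 ≈ 6.2293 μg.
xozanib: 702 × (1/2)^(86.7/30.2) = 702 × (1/2)^2.8709 ≈ 95.967 μg.
Total = 6.2293 + 95.967 ≈ 102.2 μg.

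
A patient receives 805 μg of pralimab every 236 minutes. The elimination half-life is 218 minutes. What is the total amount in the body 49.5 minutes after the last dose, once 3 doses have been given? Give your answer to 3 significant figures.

1170 μg

The 3 doses were given 521.5, 285.5, 49.5 minutes ago.
Total = 805·(1/2)^(521.5/218) + 805·(1/2)^(285.5/218) + 805·(1/2)^(49.5/218)
      = 153.35 + 324.76 + 687.77 ≈ 1165.9 μg.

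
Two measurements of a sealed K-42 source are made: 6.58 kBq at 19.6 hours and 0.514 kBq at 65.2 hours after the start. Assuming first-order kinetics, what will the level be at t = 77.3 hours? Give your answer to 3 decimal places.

Over Δt = 65.2 − 19.6 = 45.6 hours, the level fell by a factor of 6.58/0.514 ≈ 12.802.
n = log₂(12.802) ≈ 3.6782 half-lives, so t½ = 45.6/3.6782 ≈ 12.397 hours.
From t = 65.2 to t = 77.3: 0.514 × (1/2)^((77.3−65.2)/12.397) ≈ 0.26131 kBq.

0.261 kBq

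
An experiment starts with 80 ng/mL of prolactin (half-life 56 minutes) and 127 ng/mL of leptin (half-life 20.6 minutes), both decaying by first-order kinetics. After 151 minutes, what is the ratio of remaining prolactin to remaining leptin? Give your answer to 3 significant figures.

prolactin: 80 × (1/2)^(151/56) = 80 × (1/2)^2.6964 ≈ 12.342 ng/mL.
leptin: 127 × (1/2)^(151/20.6) = 127 × (1/2)^7.3301 ≈ 0.78927 ng/mL.
Ratio ≈ 12.342 / 0.78927 ≈ 15.637.

15.6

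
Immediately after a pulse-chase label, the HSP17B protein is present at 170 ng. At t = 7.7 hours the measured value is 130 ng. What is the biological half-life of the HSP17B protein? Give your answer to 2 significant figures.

20 hours

A/A₀ = 130/170 ≈ 0.76471.
n = log₂(1.3077) ≈ 0.38702 half-lives elapsed in 7.7 hours.
t½ = 7.7/0.38702 ≈ 19.895 hours.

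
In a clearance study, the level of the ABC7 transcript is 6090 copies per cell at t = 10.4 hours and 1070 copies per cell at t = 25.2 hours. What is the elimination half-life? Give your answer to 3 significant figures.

5.90 hours

Over Δt = 25.2 − 10.4 = 14.8 hours, the level fell by a factor of 6090/1070 ≈ 5.6916.
n = log₂(5.6916) ≈ 2.5088 half-lives, so t½ = 14.8/2.5088 ≈ 5.8992 hours.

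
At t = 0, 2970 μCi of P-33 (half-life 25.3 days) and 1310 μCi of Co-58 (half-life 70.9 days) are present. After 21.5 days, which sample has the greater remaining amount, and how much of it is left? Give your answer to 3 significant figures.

P-33: 2970 × (1/2)^0.8498 ≈ 1647.9 μCi.
Co-58: 1310 × (1/2)^0.30324 ≈ 1061.7 μCi.
P-33 has more remaining, at ≈ 1647.9 μCi.

P-33, 1650 μCi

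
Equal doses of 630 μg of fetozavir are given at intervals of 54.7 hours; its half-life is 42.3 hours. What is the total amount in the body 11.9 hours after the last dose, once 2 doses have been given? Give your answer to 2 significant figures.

The 2 doses were given 66.6, 11.9 hours ago.
Total = 630·(1/2)^(66.6/42.3) + 630·(1/2)^(11.9/42.3)
      = 211.53 + 518.39 ≈ 729.92 μg.

730 μg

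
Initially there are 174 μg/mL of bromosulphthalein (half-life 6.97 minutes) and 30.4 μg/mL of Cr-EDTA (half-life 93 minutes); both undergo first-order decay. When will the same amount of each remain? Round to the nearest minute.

19 minutes

Set 174·(1/2)^(t/6.97) = 30.4·(1/2)^(t/93).
Taking log₂: log₂(174/30.4) = t·(1/6.97 − 1/93).
log₂(5.7237) = 2.5169; 1/6.97 − 1/93 = 0.13272.
t = 2.5169 / 0.13272 ≈ 18.964 minutes.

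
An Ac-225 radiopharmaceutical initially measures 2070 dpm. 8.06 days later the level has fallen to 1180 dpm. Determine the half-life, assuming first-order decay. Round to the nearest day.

10 days

A/A₀ = 1180/2070 ≈ 0.57005.
n = log₂(1.7542) ≈ 0.81084 half-lives elapsed in 8.06 days.
t½ = 8.06/0.81084 ≈ 9.9403 days.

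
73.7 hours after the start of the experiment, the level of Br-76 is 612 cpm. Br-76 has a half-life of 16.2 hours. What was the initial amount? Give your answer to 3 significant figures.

14300 cpm

Number of half-lives elapsed: n = 73.7/16.2 ≈ 4.5494.
A₀ = A × 2^n = 612 × 2^4.5494 = 612 × 23.415 ≈ 14330 cpm.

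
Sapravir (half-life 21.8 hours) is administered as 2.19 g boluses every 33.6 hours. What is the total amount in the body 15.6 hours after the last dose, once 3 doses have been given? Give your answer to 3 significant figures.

1.95 g

The 3 doses were given 82.8, 49.2, 15.6 hours ago.
Total = 2.19·(1/2)^(82.8/21.8) + 2.19·(1/2)^(49.2/21.8) + 2.19·(1/2)^(15.6/21.8)
      = 0.15743 + 0.4582 + 1.3336 ≈ 1.9492 g.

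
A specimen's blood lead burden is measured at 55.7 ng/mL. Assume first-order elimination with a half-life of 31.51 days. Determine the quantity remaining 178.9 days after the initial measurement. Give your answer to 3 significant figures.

1.09 ng/mL

Number of half-lives: n = 178.9/31.51 ≈ 5.6776.
Remaining = 55.7 × (1/2)^5.6776 = 55.7 × 0.019538 ≈ 1.0883 ng/mL.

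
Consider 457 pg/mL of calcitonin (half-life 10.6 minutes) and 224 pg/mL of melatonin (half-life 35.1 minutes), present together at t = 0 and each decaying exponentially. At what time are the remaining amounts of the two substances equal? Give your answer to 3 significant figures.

15.6 minutes

Set 457·(1/2)^(t/10.6) = 224·(1/2)^(t/35.1).
Taking log₂: log₂(457/224) = t·(1/10.6 − 1/35.1).
log₂(2.0402) = 1.0287; 1/10.6 − 1/35.1 = 0.06585.
t = 1.0287 / 0.06585 ≈ 15.622 minutes.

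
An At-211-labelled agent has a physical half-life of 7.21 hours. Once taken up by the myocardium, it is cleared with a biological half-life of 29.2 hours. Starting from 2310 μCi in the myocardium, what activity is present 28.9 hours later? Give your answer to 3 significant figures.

72.3 μCi

1/t_eff = 1/t_phys + 1/t_biol = 1/7.21 + 1/29.2 = 0.17294 per hour.
t_eff = 7.21 × 29.2 / (7.21 + 29.2) ≈ 5.7823 hours.
Remaining = 2310 × (1/2)^(28.9/5.7823) = 2310 × (1/2)^4.998 ≈ 72.285 μCi.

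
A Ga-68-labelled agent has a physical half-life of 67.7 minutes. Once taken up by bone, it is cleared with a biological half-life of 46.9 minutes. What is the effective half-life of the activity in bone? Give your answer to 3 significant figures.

27.7 minutes

1/t_eff = 1/t_phys + 1/t_biol = 1/67.7 + 1/46.9 = 0.036093 per minute.
t_eff = 67.7 × 46.9 / (67.7 + 46.9) ≈ 27.706 minutes.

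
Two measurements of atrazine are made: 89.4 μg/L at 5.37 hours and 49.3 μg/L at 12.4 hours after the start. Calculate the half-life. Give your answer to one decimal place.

8.2 hours

Over Δt = 12.4 − 5.37 = 7.03 hours, the level fell by a factor of 89.4/49.3 ≈ 1.8134.
n = log₂(1.8134) ≈ 0.85869 half-lives, so t½ = 7.03/0.85869 ≈ 8.1869 hours.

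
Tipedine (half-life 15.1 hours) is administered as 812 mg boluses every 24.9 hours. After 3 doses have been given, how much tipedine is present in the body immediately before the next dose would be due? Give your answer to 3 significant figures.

The 3 doses were given 74.7, 49.8, 24.9 hours ago.
Total = 812·(1/2)^(74.7/15.1) + 812·(1/2)^(49.8/15.1) + 812·(1/2)^(24.9/15.1)
      = 26.324 + 82.557 + 258.91 ≈ 367.8 mg.

368 mg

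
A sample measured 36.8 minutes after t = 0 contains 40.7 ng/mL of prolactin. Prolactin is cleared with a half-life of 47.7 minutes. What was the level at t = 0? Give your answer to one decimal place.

Number of half-lives elapsed: n = 36.8/47.7 ≈ 0.77149.
A₀ = A × 2^n = 40.7 × 2^0.77149 = 40.7 × 1.707 ≈ 69.476 ng/mL.

69.5 ng/mL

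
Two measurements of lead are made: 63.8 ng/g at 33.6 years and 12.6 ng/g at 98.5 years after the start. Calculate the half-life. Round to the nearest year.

Over Δt = 98.5 − 33.6 = 64.9 years, the level fell by a factor of 63.8/12.6 ≈ 5.0635.
n = log₂(5.0635) ≈ 2.3401 half-lives, so t½ = 64.9/2.3401 ≈ 27.733 years.

28 years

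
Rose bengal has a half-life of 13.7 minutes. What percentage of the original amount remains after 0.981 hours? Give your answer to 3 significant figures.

0.981 hours = 58.86 minutes.
n = 58.86/13.7 ≈ 4.2964 half-lives.
Fraction remaining = (1/2)^4.2964 ≈ 0.050894, i.e. 5.0894%.

5.09%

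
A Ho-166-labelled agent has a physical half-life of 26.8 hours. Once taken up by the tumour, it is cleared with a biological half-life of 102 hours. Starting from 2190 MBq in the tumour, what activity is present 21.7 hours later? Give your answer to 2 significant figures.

1/t_eff = 1/t_phys + 1/t_biol = 1/26.8 + 1/102 = 0.047117 per hour.
t_eff = 26.8 × 102 / (26.8 + 102) ≈ 21.224 hours.
Remaining = 2190 × (1/2)^(21.7/21.224) = 2190 × (1/2)^1.0224 ≈ 1078.1 MBq.

1100 MBq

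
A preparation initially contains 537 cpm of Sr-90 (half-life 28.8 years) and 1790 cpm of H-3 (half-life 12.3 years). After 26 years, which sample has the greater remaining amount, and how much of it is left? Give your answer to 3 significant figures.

H-3, 414 cpm

Sr-90: 537 × (1/2)^0.90278 ≈ 287.22 cpm.
H-3: 1790 × (1/2)^2.1138 ≈ 413.55 cpm.
H-3 has more remaining, at ≈ 413.55 cpm.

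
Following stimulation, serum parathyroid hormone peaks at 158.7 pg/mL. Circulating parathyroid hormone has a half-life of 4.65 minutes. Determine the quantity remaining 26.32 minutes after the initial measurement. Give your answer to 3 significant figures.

3.14 pg/mL

Number of half-lives: n = 26.32/4.65 ≈ 5.6602.
Remaining = 158.7 × (1/2)^5.6602 = 158.7 × 0.019774 ≈ 3.1382 pg/mL.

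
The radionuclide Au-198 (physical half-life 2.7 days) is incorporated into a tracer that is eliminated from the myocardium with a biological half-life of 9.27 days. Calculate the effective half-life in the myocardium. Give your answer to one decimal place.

2.1 days

1/t_eff = 1/t_phys + 1/t_biol = 1/2.7 + 1/9.27 = 0.47825 per day.
t_eff = 2.7 × 9.27 / (2.7 + 9.27) ≈ 2.091 days.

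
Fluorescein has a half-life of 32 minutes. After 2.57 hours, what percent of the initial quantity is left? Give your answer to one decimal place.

3.5%

2.57 hours = 154.2 minutes.
n = 154.2/32 ≈ 4.8187 half-lives.
Fraction remaining = (1/2)^4.8187 ≈ 0.035433, i.e. 3.5433%.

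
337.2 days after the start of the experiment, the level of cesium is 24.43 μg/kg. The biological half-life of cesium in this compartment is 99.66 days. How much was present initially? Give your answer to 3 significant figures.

255 μg/kg

Number of half-lives elapsed: n = 337.2/99.66 ≈ 3.3835.
A₀ = A × 2^n = 24.43 × 2^3.3835 = 24.43 × 10.436 ≈ 254.95 μg/kg.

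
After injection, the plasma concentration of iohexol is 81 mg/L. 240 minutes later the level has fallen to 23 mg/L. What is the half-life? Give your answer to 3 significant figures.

132 minutes

A/A₀ = 23/81 ≈ 0.28395.
n = log₂(3.5217) ≈ 1.8163 half-lives elapsed in 240 minutes.
t½ = 240/1.8163 ≈ 132.14 minutes.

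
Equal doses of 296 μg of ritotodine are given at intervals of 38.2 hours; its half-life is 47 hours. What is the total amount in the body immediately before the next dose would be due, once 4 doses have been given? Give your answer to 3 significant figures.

The 4 doses were given 152.8, 114.6, 76.4, 38.2 hours ago.
Total = 296·(1/2)^(152.8/47) + 296·(1/2)^(114.6/47) + 296·(1/2)^(76.4/47) + 296·(1/2)^(38.2/47)
      = 31.09 + 54.612 + 95.931 + 168.51 ≈ 350.14 μg.

350 μg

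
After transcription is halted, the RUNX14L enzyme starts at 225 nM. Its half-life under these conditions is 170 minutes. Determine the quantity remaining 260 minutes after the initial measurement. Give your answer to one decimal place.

Number of half-lives: n = 260/170 ≈ 1.5294.
Remaining = 225 × (1/2)^1.5294 = 225 × 0.34642 ≈ 77.944 nM.

77.9 nM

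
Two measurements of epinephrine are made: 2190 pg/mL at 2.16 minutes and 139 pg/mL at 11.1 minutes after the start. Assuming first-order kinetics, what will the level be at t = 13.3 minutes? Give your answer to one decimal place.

70.5 pg/mL

Over Δt = 11.1 − 2.16 = 8.94 minutes, the level fell by a factor of 2190/139 ≈ 15.755.
n = log₂(15.755) ≈ 3.9778 half-lives, so t½ = 8.94/3.9778 ≈ 2.2475 minutes.
From t = 11.1 to t = 13.3: 139 × (1/2)^((13.3−11.1)/2.2475) ≈ 70.525 pg/mL.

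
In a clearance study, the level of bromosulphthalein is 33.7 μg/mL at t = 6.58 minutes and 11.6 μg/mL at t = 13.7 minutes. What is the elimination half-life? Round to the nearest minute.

5 minutes

Over Δt = 13.7 − 6.58 = 7.12 minutes, the level fell by a factor of 33.7/11.6 ≈ 2.9052.
n = log₂(2.9052) ≈ 1.5386 half-lives, so t½ = 7.12/1.5386 ≈ 4.6275 minutes.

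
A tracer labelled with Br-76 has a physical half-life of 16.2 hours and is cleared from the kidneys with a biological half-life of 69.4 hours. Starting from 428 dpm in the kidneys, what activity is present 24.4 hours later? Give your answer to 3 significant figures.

118 dpm

1/t_eff = 1/t_phys + 1/t_biol = 1/16.2 + 1/69.4 = 0.076138 per hour.
t_eff = 16.2 × 69.4 / (16.2 + 69.4) ≈ 13.134 hours.
Remaining = 428 × (1/2)^(24.4/13.134) = 428 × (1/2)^1.8578 ≈ 118.09 dpm.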